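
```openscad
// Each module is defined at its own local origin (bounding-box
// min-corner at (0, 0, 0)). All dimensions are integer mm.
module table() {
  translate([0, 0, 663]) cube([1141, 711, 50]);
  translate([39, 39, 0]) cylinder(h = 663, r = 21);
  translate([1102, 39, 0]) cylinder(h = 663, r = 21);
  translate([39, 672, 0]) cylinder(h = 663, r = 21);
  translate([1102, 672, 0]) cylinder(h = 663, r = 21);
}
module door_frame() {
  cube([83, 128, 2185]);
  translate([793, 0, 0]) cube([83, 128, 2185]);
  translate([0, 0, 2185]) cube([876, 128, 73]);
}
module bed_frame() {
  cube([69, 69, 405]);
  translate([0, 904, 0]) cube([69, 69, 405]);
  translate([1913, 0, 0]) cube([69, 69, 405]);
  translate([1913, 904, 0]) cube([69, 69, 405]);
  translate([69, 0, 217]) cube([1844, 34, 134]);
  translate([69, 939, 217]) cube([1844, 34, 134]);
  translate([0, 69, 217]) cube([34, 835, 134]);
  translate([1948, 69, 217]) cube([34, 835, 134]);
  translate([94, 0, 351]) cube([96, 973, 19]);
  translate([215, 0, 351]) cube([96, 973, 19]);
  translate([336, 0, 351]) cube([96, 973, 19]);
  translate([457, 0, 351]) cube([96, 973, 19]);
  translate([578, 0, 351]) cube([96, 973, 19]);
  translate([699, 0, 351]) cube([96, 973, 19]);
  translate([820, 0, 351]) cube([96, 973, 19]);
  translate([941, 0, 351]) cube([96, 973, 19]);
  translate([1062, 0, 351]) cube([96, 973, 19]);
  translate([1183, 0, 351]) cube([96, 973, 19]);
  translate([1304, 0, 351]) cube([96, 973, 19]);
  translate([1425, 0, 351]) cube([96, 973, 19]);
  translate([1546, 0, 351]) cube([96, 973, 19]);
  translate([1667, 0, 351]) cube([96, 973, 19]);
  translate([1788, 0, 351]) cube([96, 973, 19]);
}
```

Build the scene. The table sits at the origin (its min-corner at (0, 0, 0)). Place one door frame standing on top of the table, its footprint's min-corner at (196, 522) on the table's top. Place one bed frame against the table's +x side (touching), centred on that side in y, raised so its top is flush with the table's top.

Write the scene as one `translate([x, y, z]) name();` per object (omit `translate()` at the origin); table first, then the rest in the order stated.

table();
translate([196, 522, 713]) door_frame();
translate([1141, -131, 308]) bed_frame();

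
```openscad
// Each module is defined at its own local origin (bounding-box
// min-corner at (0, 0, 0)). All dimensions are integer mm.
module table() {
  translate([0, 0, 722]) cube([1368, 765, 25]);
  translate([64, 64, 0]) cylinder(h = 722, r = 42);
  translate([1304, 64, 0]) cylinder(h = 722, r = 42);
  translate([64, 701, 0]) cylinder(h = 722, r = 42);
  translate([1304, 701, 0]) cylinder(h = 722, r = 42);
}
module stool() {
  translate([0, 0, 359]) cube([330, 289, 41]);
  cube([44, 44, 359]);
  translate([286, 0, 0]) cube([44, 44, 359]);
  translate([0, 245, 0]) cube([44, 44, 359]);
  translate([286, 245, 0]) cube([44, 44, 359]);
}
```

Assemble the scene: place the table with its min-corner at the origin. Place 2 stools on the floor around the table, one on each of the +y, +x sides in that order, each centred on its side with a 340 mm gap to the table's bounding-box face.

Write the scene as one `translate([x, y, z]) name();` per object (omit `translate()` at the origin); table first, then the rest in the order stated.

table();
translate([519, 1105, 0]) stool();
translate([1708, 238, 0]) stool();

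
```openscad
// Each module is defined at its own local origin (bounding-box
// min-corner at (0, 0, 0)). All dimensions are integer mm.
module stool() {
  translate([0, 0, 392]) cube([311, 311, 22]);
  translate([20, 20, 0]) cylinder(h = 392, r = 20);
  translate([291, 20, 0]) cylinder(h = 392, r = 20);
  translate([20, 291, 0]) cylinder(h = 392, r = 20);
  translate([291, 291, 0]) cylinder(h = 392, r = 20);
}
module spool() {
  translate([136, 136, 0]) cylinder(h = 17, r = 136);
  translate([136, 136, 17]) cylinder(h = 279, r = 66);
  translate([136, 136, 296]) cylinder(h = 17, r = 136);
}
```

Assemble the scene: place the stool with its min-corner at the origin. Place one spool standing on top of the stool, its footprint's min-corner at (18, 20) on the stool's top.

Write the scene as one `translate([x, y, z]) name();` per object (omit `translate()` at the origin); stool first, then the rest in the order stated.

stool();
translate([18, 20, 414]) spool();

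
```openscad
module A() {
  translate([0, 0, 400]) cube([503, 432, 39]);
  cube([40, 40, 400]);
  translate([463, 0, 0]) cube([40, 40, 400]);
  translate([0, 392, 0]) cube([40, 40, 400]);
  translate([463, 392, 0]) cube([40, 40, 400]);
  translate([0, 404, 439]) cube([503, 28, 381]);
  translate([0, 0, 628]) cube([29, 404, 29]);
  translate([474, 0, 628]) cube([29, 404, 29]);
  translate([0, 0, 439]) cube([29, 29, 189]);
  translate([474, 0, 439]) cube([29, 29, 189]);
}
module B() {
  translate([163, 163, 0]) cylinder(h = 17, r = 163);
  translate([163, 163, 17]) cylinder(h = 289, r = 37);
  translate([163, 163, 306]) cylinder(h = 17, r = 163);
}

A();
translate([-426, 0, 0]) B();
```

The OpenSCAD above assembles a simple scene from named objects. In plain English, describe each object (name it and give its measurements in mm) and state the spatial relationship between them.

A is a chair. The seat is a 503×432×39 mm slab with its top at z = 439 mm, on four 40×40 mm corner legs (flush with the seat edges, standing on z = 0). A flat backrest 28 mm thick, 381 mm tall, spans the full seat width and rises from the seat top along its +y edge, rear face flush with the rear of the seat. Two armrests of 29×29 mm section run along each side from the seat's front edge to the front of the backrest, top faces 218 mm above the seat top and outer faces flush with the seat's x-edges; a 29×29 mm post under the front of each armrest stands on the seat at the front corner.

B is a spool: two coaxial disc flanges of radius 163 mm and thickness 17 mm, joined by a core cylinder of radius 37 mm and height 289 mm. The lower flange rests on z = 0 and the three cylinders share a vertical axis.

The spool is on the floor beside the chair on its −x side.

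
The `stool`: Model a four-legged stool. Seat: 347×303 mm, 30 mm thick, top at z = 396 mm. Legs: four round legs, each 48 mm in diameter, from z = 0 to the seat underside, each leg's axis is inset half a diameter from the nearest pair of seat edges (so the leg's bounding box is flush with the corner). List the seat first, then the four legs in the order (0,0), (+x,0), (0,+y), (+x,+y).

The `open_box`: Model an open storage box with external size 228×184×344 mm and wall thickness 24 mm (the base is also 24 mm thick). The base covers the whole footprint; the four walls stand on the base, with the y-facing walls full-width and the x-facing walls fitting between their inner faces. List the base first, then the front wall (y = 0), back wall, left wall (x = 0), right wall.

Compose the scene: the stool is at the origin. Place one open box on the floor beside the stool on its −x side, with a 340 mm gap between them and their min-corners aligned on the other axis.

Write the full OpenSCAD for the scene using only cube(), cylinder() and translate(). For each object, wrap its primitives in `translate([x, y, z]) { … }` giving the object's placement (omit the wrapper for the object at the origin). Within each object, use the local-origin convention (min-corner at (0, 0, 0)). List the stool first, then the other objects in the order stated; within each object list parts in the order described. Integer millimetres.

translate([0, 0, 366]) cube([347, 303, 30]);
translate([24, 24, 0]) cylinder(h = 366, r = 24);
translate([323, 24, 0]) cylinder(h = 366, r = 24);
translate([24, 279, 0]) cylinder(h = 366, r = 24);
translate([323, 279, 0]) cylinder(h = 366, r = 24);
translate([-568, 0, 0]) {
  cube([228, 184, 24]);
  translate([0, 0, 24]) cube([228, 24, 320]);
  translate([0, 160, 24]) cube([228, 24, 320]);
  translate([0, 24, 24]) cube([24, 136, 320]);
  translate([204, 24, 24]) cube([24, 136, 320]);
}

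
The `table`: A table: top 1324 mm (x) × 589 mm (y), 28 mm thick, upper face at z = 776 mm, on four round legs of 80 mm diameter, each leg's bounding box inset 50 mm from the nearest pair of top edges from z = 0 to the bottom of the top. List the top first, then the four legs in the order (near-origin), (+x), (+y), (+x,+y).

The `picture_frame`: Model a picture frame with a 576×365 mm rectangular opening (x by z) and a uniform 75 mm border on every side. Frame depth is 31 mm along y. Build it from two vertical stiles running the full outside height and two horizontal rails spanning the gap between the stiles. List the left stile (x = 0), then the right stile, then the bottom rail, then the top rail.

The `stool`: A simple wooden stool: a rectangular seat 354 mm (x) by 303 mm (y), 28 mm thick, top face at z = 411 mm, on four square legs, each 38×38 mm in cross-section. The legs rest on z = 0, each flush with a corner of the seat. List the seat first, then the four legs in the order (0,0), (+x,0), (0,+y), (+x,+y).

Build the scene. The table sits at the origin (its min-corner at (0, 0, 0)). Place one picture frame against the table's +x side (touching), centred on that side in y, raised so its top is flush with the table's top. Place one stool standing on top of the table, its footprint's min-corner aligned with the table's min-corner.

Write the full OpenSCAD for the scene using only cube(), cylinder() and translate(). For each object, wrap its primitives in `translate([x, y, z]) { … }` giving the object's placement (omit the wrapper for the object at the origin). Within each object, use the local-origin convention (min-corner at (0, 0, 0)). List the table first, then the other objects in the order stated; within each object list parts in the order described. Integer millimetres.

translate([0, 0, 748]) cube([1324, 589, 28]);
translate([90, 90, 0]) cylinder(h = 748, r = 40);
translate([1234, 90, 0]) cylinder(h = 748, r = 40);
translate([90, 499, 0]) cylinder(h = 748, r = 40);
translate([1234, 499, 0]) cylinder(h = 748, r = 40);
translate([1324, 279, 261]) {
  cube([75, 31, 515]);
  translate([651, 0, 0]) cube([75, 31, 515]);
  translate([75, 0, 0]) cube([576, 31, 75]);
  translate([75, 0, 440]) cube([576, 31, 75]);
}
translate([0, 0, 776]) {
  translate([0, 0, 383]) cube([354, 303, 28]);
  cube([38, 38, 383]);
  translate([316, 0, 0]) cube([38, 38, 383]);
  translate([0, 265, 0]) cube([38, 38, 383]);
  translate([316, 265, 0]) cube([38, 38, 383]);
}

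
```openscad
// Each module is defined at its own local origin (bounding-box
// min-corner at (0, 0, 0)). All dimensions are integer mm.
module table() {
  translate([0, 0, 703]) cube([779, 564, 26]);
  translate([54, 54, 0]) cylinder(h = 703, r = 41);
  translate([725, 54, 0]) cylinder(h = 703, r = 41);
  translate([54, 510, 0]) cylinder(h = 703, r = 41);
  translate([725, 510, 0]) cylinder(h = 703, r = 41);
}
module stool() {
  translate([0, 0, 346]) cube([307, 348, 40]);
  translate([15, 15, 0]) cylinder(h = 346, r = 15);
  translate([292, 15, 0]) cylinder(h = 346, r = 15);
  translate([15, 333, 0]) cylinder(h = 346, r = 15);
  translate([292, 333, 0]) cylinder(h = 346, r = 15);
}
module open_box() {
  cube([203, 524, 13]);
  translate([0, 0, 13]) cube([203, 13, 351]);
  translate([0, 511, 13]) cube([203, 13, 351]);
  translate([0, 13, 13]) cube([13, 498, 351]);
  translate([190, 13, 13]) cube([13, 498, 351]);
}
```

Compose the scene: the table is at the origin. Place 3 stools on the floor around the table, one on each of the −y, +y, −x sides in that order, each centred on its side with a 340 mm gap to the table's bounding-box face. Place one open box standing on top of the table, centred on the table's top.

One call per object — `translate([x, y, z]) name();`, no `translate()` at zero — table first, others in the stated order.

table();
translate([236, -688, 0]) stool();
translate([236, 904, 0]) stool();
translate([-647, 108, 0]) stool();
translate([288, 20, 729]) open_box();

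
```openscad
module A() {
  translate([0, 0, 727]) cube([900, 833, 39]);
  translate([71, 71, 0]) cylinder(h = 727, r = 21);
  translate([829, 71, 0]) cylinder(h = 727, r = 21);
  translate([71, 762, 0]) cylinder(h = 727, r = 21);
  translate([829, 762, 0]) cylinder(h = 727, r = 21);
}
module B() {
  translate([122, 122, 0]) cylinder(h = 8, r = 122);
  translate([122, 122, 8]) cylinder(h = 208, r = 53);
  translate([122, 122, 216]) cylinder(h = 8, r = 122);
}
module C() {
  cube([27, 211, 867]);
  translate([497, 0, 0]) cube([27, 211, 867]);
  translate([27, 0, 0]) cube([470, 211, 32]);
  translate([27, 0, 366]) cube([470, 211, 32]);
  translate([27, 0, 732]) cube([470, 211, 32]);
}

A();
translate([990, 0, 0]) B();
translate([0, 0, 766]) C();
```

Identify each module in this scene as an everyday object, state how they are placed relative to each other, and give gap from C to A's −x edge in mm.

A is a table. B is a spool. C is a bookshelf. The spool is on the floor beside the table on its +x side. The bookshelf is on top of the table. The gap from the bookshelf to the table's −x edge is 0 mm.

The bookshelf's min-x is at 0; the table's min-x is 0; gap = 0 mm.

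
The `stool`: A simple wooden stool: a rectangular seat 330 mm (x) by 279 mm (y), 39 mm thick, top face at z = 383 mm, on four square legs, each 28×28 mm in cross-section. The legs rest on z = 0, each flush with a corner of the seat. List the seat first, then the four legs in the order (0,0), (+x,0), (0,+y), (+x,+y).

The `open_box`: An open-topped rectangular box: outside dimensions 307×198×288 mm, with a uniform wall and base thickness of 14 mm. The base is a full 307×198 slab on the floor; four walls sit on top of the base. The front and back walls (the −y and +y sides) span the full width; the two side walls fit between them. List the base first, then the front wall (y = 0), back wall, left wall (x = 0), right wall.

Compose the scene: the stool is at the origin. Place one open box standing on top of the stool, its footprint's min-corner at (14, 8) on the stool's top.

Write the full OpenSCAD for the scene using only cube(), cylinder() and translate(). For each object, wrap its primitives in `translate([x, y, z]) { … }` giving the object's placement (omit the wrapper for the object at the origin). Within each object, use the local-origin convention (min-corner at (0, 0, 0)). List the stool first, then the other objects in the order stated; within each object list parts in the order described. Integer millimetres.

translate([0, 0, 344]) cube([330, 279, 39]);
cube([28, 28, 344]);
translate([302, 0, 0]) cube([28, 28, 344]);
translate([0, 251, 0]) cube([28, 28, 344]);
translate([302, 251, 0]) cube([28, 28, 344]);
translate([14, 8, 383]) {
  cube([307, 198, 14]);
  translate([0, 0, 14]) cube([307, 14, 274]);
  translate([0, 184, 14]) cube([307, 14, 274]);
  translate([0, 14, 14]) cube([14, 170, 274]);
  translate([293, 14, 14]) cube([14, 170, 274]);
}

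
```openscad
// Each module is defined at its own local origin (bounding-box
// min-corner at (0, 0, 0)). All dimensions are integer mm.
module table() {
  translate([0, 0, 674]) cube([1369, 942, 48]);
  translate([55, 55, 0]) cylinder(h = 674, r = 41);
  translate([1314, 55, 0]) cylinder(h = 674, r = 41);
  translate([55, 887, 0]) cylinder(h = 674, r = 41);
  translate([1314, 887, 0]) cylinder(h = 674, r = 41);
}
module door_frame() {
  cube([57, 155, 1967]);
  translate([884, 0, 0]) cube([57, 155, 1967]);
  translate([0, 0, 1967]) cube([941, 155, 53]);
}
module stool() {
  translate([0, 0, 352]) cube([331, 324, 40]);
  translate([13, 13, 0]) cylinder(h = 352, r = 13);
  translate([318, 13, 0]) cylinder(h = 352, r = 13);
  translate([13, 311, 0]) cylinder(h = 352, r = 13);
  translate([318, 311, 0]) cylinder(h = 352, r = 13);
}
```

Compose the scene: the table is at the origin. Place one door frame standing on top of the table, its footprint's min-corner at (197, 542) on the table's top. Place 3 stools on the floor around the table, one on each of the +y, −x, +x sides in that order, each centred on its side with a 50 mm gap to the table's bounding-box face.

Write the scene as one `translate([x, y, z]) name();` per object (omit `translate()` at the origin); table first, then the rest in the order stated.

table();
translate([197, 542, 722]) door_frame();
translate([519, 992, 0]) stool();
translate([-381, 309, 0]) stool();
translate([1419, 309, 0]) stool();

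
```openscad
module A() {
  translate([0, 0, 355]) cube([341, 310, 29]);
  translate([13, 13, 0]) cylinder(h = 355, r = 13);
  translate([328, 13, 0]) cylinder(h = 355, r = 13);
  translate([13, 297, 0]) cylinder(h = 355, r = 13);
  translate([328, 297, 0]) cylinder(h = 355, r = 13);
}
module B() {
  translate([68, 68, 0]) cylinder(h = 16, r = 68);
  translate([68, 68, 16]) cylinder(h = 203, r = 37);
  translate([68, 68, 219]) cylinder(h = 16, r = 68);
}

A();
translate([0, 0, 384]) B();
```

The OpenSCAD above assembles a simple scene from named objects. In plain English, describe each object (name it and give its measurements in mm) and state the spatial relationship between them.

A is a simple wooden stool: a rectangular seat 341 mm (x) by 310 mm (y), 29 mm thick, top face at z = 384 mm, on four round legs, each 26 mm in diameter. The legs rest on z = 0, each leg's axis is inset half a diameter from the nearest pair of seat edges (so the leg's bounding box is flush with the corner).

B is a spool: two coaxial disc flanges of radius 68 mm and thickness 16 mm, joined by a core cylinder of radius 37 mm and height 203 mm. The lower flange rests on z = 0 and the three cylinders share a vertical axis.

The spool is on top of the stool.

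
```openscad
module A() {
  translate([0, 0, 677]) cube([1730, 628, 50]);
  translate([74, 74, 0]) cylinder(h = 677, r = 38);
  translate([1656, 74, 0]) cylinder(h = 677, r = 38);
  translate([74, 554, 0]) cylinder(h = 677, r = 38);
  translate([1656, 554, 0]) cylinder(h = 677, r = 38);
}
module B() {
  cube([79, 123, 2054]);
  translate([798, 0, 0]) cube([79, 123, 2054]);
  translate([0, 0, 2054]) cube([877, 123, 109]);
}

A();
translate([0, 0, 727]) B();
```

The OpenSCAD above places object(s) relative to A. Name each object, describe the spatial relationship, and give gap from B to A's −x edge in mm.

The door frame's min-x is at 0; the table's min-x is 0; gap = 0 mm.

A is a table. B is a door frame. The door frame is on top of the table. The gap from the door frame to the table's −x edge is 0 mm.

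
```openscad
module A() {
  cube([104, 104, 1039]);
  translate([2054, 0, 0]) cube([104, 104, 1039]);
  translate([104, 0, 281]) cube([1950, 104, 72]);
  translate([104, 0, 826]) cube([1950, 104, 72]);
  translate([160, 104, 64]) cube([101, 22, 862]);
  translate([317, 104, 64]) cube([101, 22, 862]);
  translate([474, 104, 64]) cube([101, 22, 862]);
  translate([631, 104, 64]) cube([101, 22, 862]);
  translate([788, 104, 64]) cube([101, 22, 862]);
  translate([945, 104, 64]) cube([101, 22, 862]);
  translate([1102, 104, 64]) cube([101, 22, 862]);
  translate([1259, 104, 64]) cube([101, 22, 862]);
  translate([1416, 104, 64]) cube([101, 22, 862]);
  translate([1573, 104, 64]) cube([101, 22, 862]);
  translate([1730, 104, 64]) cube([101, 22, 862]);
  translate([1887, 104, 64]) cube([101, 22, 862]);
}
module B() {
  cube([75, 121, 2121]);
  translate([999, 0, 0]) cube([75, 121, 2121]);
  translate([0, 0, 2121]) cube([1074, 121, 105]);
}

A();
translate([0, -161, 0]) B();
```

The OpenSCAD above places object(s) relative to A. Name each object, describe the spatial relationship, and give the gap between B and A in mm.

The door frame's nearest face is 40 mm from the fence section's −y face.

A is a fence section. B is a door frame. The door frame is on the floor beside the fence section on its −y side. The gap between the door frame and the fence section is 40 mm.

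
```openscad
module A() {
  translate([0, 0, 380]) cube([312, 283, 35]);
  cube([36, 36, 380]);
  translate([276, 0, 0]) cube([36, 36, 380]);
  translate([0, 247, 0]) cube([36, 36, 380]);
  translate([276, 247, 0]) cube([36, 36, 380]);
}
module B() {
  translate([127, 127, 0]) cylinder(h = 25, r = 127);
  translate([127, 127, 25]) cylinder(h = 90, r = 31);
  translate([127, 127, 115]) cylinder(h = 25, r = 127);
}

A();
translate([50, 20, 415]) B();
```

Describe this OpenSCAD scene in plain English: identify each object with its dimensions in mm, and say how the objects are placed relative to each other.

A is a simple wooden stool: a rectangular seat 312 mm (x) by 283 mm (y), 35 mm thick, top face at z = 415 mm, on four square legs, each 36×36 mm in cross-section. The legs rest on z = 0, each flush with a corner of the seat.

B is a spool: two coaxial disc flanges of radius 127 mm and thickness 25 mm, joined by a core cylinder of radius 31 mm and height 90 mm. The lower flange rests on z = 0 and the three cylinders share a vertical axis.

The spool is on top of the stool.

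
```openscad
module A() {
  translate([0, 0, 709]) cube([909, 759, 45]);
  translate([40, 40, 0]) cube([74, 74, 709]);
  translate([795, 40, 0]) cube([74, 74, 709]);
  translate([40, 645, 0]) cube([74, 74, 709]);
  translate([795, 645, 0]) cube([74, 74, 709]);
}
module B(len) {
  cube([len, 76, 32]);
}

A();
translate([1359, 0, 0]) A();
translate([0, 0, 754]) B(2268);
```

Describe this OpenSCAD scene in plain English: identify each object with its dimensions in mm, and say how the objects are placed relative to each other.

A is a table: top 909 mm (x) × 759 mm (y), 45 mm thick, upper face at z = 754 mm, on four 74×74 mm square legs, each inset 40 mm from the nearest pair of top edges, running from z = 0 to the bottom of the top.

B is a rectangular beam 2268 mm long (x), 76 mm deep (y), 32 mm thick (z).

The beam spans the tops of two tables placed 450 mm apart, resting at z = 754 mm.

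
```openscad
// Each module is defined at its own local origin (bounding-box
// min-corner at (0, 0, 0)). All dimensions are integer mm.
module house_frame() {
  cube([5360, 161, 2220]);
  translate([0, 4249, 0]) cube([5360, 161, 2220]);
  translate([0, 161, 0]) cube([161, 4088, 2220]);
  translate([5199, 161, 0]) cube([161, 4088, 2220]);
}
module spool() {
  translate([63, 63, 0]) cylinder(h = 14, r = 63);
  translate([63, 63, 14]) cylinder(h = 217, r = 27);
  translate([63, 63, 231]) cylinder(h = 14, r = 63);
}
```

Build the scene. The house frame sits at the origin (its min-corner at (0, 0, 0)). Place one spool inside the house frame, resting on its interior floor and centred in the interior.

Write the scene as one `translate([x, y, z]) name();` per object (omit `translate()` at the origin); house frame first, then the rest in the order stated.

house_frame();
translate([2617, 2142, 0]) spool();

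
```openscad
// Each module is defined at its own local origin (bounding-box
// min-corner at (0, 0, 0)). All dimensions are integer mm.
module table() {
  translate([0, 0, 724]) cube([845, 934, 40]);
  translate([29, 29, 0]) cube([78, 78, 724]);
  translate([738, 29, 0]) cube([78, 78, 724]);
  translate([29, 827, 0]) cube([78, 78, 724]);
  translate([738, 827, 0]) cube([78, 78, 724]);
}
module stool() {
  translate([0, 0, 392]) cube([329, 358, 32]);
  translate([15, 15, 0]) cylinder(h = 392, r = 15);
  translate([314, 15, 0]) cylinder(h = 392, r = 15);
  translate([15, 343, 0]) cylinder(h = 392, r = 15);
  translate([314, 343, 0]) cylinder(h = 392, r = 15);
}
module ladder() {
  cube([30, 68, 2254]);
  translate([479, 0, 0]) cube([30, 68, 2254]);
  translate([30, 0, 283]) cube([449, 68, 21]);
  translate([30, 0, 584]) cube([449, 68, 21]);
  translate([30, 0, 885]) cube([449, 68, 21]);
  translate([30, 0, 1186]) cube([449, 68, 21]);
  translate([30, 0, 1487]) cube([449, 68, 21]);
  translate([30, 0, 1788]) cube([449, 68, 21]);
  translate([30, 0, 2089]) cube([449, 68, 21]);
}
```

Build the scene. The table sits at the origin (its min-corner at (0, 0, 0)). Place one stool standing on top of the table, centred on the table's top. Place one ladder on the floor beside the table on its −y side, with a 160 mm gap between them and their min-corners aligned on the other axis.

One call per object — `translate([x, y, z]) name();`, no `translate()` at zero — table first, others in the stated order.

table();
translate([258, 288, 764]) stool();
translate([0, -228, 0]) ladder();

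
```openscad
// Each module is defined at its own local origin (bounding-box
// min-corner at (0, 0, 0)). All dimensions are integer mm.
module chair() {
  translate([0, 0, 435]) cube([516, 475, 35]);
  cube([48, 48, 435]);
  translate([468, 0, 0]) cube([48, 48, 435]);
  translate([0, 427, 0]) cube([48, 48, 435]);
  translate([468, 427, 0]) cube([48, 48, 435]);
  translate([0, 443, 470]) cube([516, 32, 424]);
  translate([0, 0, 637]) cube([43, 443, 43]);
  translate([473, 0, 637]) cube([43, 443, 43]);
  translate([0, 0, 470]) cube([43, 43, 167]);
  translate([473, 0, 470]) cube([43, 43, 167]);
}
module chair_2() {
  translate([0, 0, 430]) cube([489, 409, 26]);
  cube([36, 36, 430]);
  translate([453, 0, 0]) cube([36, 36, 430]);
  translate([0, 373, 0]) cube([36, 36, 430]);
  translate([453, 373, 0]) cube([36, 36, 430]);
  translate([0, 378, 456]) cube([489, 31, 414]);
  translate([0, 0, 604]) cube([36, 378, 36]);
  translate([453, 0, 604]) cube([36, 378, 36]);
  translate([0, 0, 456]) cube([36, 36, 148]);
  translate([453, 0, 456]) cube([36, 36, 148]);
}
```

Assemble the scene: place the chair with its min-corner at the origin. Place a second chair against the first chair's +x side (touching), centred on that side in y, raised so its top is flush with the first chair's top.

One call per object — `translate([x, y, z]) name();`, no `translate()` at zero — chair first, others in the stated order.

chair();
translate([516, 33, 24]) chair_2();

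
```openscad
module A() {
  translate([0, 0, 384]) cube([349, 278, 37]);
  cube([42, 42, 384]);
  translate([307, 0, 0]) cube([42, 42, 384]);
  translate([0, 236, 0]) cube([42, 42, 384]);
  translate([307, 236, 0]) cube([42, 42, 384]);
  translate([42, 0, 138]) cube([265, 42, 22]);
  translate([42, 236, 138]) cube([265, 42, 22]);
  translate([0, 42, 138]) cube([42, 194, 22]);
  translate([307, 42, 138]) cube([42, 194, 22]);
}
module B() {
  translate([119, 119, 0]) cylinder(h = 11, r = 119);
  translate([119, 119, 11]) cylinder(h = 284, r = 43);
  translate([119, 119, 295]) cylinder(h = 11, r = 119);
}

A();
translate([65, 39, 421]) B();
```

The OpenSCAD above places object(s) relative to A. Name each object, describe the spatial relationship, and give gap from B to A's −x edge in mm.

A is a stool. B is a spool. The spool is on top of the stool. The gap from the spool to the stool's −x edge is 65 mm.

The spool's min-x is at 65; the stool's min-x is 0; gap = 65 mm.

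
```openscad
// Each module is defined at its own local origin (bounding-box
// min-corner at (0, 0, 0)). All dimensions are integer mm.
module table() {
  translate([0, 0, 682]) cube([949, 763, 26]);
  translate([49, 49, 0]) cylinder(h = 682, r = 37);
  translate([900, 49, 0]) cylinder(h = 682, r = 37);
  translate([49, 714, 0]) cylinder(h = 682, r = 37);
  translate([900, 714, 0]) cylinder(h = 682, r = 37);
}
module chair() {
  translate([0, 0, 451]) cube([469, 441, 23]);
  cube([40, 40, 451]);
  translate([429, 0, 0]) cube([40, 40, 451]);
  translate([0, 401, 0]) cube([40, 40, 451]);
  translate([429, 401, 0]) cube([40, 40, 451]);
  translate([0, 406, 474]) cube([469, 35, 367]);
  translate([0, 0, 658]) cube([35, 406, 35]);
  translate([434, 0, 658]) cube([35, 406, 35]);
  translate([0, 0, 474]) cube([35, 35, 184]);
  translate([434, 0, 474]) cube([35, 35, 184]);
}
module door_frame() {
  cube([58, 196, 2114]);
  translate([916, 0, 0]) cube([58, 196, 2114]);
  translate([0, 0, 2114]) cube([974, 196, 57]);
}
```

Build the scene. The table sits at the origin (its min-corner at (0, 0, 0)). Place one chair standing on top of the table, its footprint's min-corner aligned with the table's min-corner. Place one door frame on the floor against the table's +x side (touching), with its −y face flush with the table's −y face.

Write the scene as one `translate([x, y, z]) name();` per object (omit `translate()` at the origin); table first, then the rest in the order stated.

table();
translate([0, 0, 708]) chair();
translate([949, 0, 0]) door_frame();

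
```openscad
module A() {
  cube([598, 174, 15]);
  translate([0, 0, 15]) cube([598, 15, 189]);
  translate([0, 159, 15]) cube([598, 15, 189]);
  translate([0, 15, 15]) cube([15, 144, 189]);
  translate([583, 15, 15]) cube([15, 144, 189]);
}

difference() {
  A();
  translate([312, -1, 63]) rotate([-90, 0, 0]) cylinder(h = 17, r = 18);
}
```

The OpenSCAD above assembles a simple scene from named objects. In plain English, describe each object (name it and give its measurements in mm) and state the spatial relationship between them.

A is an open-topped rectangular box: outside dimensions 598×174×204 mm, with a uniform wall and base thickness of 15 mm. The base is a full 598×174 slab on the floor; four walls sit on top of the base. The front and back walls (the −y and +y sides) span the full width; the two side walls fit between them.

The open box has a circular hole of radius 18 mm through its front wall, centred at (x = 312, z = 63).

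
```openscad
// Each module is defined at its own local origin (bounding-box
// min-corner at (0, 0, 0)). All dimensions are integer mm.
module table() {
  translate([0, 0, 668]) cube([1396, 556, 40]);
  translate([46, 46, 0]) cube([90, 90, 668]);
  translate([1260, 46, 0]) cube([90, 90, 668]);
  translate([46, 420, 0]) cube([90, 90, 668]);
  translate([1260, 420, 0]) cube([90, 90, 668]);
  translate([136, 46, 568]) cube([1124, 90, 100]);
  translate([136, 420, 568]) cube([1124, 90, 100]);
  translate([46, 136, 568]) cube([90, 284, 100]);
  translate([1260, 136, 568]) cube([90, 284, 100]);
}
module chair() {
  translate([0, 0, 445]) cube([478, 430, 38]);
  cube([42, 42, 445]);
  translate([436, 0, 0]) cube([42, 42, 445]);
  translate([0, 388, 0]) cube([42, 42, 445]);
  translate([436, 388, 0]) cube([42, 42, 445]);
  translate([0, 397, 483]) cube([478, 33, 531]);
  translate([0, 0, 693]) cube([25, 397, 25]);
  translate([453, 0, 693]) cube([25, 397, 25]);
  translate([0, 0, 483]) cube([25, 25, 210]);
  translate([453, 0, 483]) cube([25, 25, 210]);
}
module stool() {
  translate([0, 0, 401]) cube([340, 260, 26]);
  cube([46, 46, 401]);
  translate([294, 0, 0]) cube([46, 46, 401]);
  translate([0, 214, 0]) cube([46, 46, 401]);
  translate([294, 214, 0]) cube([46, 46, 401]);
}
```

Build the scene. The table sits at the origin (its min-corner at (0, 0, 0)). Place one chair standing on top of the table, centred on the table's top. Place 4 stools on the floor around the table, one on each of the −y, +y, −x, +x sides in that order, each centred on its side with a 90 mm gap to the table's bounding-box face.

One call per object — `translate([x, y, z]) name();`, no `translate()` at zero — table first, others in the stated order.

table();
translate([459, 63, 708]) chair();
translate([528, -350, 0]) stool();
translate([528, 646, 0]) stool();
translate([-430, 148, 0]) stool();
translate([1486, 148, 0]) stool();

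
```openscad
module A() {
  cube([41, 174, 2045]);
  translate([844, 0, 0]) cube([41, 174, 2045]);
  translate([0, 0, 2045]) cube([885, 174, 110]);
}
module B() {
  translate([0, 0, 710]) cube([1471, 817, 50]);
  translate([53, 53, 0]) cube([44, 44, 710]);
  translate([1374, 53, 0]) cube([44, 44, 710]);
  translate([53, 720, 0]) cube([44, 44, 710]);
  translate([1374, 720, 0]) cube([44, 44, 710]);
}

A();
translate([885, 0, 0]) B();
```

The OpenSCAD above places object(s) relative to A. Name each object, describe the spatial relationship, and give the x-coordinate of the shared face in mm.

A is a door frame. B is a table. The table is against the door frame's +x side, with their −y faces flush. The x-coordinate of the shared face is 885 mm.

The door frame's +x face and the table's −x face are both at x = 885 mm.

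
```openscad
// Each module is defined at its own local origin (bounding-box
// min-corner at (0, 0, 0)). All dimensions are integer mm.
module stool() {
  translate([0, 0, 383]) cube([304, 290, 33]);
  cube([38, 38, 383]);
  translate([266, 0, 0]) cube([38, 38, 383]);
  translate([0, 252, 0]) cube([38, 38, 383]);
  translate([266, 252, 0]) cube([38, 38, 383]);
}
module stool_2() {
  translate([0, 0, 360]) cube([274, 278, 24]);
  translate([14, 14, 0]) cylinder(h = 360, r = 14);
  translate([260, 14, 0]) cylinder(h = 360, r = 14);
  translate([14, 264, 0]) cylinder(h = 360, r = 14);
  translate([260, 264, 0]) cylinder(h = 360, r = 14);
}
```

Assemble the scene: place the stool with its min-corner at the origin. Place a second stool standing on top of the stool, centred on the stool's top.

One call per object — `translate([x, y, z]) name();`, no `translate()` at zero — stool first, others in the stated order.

stool();
translate([15, 6, 416]) stool_2();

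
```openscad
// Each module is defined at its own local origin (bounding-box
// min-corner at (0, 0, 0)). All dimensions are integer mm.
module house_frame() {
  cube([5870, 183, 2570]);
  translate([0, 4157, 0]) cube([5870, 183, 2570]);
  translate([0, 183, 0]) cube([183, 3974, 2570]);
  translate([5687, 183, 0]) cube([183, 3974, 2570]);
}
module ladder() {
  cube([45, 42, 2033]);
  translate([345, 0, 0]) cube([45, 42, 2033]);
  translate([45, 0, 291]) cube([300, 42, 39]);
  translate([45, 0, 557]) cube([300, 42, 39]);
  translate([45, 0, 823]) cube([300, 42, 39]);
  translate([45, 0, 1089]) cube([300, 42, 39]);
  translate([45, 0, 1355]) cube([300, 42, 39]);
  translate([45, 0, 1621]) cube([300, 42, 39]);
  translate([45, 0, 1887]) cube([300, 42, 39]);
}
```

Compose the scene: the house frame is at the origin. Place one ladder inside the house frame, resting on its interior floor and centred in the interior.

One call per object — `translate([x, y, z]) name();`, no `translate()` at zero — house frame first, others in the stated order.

house_frame();
translate([2740, 2149, 0]) ladder();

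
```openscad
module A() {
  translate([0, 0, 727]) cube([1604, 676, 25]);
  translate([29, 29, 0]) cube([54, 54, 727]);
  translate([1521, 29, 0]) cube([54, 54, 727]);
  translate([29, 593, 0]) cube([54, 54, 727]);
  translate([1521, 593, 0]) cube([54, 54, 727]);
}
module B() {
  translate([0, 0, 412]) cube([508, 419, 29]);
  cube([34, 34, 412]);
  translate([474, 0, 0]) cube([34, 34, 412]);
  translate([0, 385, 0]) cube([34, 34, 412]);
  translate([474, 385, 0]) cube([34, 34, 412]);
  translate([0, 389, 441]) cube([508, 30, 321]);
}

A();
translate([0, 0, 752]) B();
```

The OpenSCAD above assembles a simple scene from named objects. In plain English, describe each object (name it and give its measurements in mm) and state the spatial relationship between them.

A is a table with a 1604×676 mm rectangular top, 25 mm thick, top surface at z = 752 mm, supported by four 54×54 mm square legs, each inset 29 mm from the nearest pair of top edges, running from the floor.

B is a chair. The seat is a 508×419×29 mm slab with its top at z = 441 mm, on four 34×34 mm corner legs (flush with the seat edges, standing on z = 0). A flat backrest 30 mm thick, 321 mm tall, spans the full seat width and rises from the seat top along its +y edge, rear face flush with the rear of the seat.

The chair is on top of the table.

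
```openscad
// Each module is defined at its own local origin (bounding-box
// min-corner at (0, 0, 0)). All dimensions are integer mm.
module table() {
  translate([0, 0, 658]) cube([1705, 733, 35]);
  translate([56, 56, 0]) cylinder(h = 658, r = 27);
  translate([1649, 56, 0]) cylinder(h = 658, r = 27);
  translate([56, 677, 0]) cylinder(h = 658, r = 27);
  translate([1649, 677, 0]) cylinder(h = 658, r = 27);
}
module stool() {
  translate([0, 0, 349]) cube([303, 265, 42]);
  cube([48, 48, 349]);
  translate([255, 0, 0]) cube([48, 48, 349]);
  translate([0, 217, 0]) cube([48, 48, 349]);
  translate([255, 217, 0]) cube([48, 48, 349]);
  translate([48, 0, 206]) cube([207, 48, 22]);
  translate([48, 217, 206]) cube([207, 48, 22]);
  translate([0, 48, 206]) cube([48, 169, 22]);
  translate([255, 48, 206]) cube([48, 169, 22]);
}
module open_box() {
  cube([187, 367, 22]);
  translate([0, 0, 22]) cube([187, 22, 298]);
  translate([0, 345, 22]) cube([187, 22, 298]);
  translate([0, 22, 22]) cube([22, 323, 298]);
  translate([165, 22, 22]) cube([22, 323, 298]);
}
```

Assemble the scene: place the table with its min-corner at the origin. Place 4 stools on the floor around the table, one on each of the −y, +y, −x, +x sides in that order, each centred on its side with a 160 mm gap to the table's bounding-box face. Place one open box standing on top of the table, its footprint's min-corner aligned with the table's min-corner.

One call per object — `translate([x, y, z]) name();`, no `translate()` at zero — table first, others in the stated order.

table();
translate([701, -425, 0]) stool();
translate([701, 893, 0]) stool();
translate([-463, 234, 0]) stool();
translate([1865, 234, 0]) stool();
translate([0, 0, 693]) open_box();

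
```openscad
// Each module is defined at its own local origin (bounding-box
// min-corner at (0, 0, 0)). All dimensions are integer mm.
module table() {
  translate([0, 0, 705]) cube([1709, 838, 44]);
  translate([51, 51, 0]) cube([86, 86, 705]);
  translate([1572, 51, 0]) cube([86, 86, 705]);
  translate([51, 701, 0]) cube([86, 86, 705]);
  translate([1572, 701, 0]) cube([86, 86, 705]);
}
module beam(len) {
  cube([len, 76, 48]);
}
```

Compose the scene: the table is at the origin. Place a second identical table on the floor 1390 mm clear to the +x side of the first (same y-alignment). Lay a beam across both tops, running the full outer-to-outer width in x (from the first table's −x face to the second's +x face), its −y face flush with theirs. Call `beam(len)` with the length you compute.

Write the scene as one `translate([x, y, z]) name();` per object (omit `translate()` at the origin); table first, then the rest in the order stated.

table();
translate([3099, 0, 0]) table();
translate([0, 0, 749]) beam(4808);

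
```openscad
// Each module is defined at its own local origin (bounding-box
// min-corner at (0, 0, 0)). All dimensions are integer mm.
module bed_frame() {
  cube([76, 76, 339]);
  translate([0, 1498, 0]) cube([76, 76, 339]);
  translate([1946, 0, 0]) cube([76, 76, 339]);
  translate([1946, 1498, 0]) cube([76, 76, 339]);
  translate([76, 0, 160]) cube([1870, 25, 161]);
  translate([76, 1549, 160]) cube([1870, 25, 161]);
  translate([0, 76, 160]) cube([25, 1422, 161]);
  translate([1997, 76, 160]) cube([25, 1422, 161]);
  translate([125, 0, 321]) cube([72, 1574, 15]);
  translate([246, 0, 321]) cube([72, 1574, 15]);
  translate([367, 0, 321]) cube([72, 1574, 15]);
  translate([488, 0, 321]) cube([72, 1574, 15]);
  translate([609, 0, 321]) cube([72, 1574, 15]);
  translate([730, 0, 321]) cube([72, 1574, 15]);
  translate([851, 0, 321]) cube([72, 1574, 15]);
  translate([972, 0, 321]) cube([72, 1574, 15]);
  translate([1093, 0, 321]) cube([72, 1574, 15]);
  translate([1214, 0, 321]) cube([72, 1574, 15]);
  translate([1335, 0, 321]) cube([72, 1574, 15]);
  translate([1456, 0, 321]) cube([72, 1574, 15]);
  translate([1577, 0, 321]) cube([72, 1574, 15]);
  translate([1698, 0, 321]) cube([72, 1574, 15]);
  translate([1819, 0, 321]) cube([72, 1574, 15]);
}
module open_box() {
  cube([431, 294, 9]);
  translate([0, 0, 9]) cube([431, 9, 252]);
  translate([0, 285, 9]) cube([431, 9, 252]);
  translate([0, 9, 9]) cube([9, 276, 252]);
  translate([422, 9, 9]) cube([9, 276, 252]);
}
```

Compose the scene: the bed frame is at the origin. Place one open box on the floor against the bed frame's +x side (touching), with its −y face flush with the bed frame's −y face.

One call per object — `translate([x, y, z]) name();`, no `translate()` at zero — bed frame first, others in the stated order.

bed_frame();
translate([2022, 0, 0]) open_box();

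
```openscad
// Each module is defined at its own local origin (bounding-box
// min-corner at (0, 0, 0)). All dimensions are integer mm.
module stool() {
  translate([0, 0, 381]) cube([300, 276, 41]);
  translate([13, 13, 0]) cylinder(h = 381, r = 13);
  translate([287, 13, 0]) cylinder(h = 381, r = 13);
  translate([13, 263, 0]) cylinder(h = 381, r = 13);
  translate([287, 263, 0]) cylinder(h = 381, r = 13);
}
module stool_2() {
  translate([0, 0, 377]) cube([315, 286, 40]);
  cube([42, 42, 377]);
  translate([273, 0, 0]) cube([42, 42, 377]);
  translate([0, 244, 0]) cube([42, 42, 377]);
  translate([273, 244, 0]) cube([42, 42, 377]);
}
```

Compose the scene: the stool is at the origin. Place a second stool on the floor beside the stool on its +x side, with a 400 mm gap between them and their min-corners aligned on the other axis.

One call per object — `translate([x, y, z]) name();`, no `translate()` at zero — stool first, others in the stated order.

stool();
translate([700, 0, 0]) stool_2();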